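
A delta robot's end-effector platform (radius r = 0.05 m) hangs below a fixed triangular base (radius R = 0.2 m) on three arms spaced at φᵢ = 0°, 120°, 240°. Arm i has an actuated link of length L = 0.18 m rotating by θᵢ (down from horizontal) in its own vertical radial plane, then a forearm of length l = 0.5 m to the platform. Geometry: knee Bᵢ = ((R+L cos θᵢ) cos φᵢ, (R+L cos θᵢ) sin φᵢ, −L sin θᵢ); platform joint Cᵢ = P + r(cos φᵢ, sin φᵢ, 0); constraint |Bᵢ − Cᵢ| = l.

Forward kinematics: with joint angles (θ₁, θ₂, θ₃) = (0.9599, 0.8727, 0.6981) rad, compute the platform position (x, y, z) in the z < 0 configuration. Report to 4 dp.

S1 = (0.2532·cos0.0°, 0.2532·sin0.0°, -0.1474) = (0.2532, 0.0000, -0.1474)
arm 2 at φ=120.0°: ρ2 = 0.2657;  S2 = (-0.1328, 0.2301, -0.1379)
arm 3 at φ=240.0°: ρ3 = 0.2879;  S3 = (-0.1439, -0.2493, -0.1157)
|S₂|²−|S₁|² = 0.0037;  |S₃|²−|S₁|² = 0.0104
linear system: -0.7722x+0.4602y = 0.0037−0.0191z; -0.7944x+-0.4986y = 0.0104−0.0635z
Cramer: x(z) = -0.0089+0.0516z;  y(z) = -0.0067+0.0451z
into |P−S₁|² = l²: 1.0047z² + 0.2672z + -0.1595 = 0;  Δ = 0.7125;  z = -0.5531 or 0.2871 → z<0 root = -0.5531
x = -0.0374, y = -0.0317

(-0.0374, -0.0317, -0.5531)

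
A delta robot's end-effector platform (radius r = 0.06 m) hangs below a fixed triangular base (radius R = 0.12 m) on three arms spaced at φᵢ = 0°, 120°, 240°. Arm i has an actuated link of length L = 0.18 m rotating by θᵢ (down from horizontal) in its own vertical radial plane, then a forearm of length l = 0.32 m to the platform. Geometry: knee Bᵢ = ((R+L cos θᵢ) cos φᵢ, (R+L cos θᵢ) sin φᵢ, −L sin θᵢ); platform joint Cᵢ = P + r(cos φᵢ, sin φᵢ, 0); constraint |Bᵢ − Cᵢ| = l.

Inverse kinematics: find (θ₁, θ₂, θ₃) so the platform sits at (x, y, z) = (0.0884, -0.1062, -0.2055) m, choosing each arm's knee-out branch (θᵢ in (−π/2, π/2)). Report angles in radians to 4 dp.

rotate P by −φ1: (0.0884, -0.1062, -0.2055)
  A=-0.0284, B=-0.2055, C=(l²−L²−A²−y'²−z²)/(2L)=0.0436
  θ1 = atan2(B,A) + arccos(C/0.2075) = -0.3489
φ2=120.0° → target in arm frame (-0.1362, -0.0235)
  A=0.1962, B=-0.2055, C=(l²−L²−A²−y'²−z²)/(2L)=-0.0313
  θ2 = atan2(B,A) + arccos(C/0.2841) = 0.8725
φ3=240.0° → target in arm frame (0.0478, 0.1297)
  A cos θ + B sin θ = C:  0.0122·cos θ + -0.2055·sin θ = 0.0300
  √(A²+B²)=0.2059;  θ3 = -1.5114+1.4244 ≈ -0.0869

θ₁ = -0.3489, θ₂ = 0.8725, θ₃ = -0.0869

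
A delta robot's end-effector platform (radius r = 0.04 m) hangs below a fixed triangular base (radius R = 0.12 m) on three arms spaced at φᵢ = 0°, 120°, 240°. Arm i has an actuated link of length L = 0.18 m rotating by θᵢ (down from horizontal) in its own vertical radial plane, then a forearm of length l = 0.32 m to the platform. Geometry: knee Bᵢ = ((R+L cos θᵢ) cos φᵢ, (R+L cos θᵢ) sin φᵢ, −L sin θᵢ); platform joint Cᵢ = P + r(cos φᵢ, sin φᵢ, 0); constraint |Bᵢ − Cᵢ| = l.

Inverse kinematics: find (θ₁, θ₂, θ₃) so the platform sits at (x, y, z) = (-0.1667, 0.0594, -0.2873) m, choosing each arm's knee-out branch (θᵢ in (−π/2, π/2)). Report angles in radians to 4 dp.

φ1=0.0° → target in arm frame (-0.1667, 0.0594)
  A cos θ + B sin θ = C:  0.2467·cos θ + -0.2873·sin θ = -0.2137
  γ=atan2(-0.2873,0.2467)=-0.8613;  ψ=arccos(-0.5643)=2.1704;  θ1=γ+ψ≈1.3091
rotate P by −φ2: (0.1348, 0.1147, -0.2873)
  e−x'=-0.0548;  (l²−L²−(e−x')²−y'²−z²)/2L = -0.0797
  √(A²+B²)=0.2925;  θ2 = -1.7592+1.8468 ≈ 0.0875
arm 3 (φ=240.0°): x'=0.0319, y'=-0.1741
  e−x'=0.0481;  (l²−L²−(e−x')²−y'²−z²)/2L = -0.1254
  √(A²+B²)=0.2913;  θ3 = -1.4049+2.0159 ≈ 0.6110

θ₁ = 1.3091, θ₂ = 0.0875, θ₃ = 0.6110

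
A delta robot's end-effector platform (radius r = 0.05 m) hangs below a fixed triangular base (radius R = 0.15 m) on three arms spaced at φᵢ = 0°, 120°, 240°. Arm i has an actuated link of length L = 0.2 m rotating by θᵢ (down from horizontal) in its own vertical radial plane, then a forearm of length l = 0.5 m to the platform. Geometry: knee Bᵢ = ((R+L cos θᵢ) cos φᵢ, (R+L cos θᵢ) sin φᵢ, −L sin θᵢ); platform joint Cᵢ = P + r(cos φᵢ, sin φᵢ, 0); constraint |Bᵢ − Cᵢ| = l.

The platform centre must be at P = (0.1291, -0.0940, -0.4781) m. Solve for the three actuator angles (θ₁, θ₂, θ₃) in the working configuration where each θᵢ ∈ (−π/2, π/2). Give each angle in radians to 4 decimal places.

arm 1 (φ=0.0°): x'=0.1291, y'=-0.0940
  A cos θ + B sin θ = C:  -0.0291·cos θ + -0.4781·sin θ = -0.0707
  √(A²+B²)=0.4790;  θ1 = -1.6316+1.7188 ≈ 0.0873
arm 2 (φ=120.0°): x'=-0.1460, y'=-0.0648
  A cos θ + B sin θ = C:  0.2460·cos θ + -0.4781·sin θ = -0.2082
  √(A²+B²)=0.5377;  θ2 = -1.0957+1.9684 ≈ 0.8727
φ3=240.0° → target in arm frame (0.0169, 0.1588)
  e−x'=0.0831;  (l²−L²−(e−x')²−y'²−z²)/2L = -0.1268
  θ3 = atan2(B,A) + arccos(C/0.4853) = 0.4365

θ₁ = 0.0873, θ₂ = 0.8727, θ₃ = 0.4365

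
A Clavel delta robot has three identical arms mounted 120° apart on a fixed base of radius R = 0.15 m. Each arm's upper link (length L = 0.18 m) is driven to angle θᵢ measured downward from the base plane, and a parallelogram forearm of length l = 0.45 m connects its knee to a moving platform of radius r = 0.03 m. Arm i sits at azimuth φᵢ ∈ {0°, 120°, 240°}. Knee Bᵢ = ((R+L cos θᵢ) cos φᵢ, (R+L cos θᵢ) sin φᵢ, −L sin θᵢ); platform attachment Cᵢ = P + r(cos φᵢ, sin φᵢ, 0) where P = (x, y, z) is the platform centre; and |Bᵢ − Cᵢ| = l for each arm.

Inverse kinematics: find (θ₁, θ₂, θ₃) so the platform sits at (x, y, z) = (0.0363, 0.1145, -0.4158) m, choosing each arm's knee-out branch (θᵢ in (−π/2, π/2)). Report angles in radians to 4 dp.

φ1=0.0° → target in arm frame (0.0363, 0.1145)
  A cos θ + B sin θ = C:  0.0837·cos θ + -0.4158·sin θ = -0.0636
  γ=atan2(-0.4158,0.0837)=-1.3722;  ψ=arccos(-0.1500)=1.7214;  θ1=γ+ψ≈0.3492
arm 2 (φ=120.0°): x'=0.0810, y'=-0.0887
  A cos θ + B sin θ = C:  0.0390·cos θ + -0.4158·sin θ = -0.0338
  θ2 = atan2(B,A) + arccos(C/0.4176) = 0.1746
arm 3 (φ=240.0°): x'=-0.1173, y'=-0.0258
  A=0.2373, B=-0.4158, C=(l²−L²−A²−y'²−z²)/(2L)=-0.1660
  θ3 = atan2(B,A) + arccos(C/0.4788) = 0.8728

θ₁ = 0.3492, θ₂ = 0.1746, θ₃ = 0.8728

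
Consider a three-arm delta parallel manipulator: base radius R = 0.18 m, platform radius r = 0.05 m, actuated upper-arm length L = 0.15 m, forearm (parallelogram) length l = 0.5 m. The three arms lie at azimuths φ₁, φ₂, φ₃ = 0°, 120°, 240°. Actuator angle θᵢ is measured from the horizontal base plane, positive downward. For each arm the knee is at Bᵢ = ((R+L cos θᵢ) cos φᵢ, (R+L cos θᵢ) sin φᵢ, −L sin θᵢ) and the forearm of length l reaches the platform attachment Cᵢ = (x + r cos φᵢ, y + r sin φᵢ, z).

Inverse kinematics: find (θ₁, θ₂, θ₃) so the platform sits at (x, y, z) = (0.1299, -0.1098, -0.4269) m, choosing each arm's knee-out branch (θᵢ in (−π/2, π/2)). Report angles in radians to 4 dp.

arm 1 (φ=0.0°): x'=0.1299, y'=-0.1098
  A=0.0001, B=-0.4269, C=(l²−L²−A²−y'²−z²)/(2L)=0.1107
  √(A²+B²)=0.4269;  θ1 = -1.5706+1.3086 ≈ -0.2620
φ2=120.0° → target in arm frame (-0.1600, -0.0576)
  A=0.2900, B=-0.4269, C=(l²−L²−A²−y'²−z²)/(2L)=-0.1406
  γ=atan2(-0.4269,0.2900)=-0.9740;  ψ=arccos(-0.2724)=1.8467;  θ2=γ+ψ≈0.8727
φ3=240.0° → target in arm frame (0.0301, 0.1674)
  A cos θ + B sin θ = C:  0.0999·cos θ + -0.4269·sin θ = 0.0242
  θ3 = atan2(B,A) + arccos(C/0.4384) = 0.1745

θ₁ = -0.2620, θ₂ = 0.8727, θ₃ = 0.1745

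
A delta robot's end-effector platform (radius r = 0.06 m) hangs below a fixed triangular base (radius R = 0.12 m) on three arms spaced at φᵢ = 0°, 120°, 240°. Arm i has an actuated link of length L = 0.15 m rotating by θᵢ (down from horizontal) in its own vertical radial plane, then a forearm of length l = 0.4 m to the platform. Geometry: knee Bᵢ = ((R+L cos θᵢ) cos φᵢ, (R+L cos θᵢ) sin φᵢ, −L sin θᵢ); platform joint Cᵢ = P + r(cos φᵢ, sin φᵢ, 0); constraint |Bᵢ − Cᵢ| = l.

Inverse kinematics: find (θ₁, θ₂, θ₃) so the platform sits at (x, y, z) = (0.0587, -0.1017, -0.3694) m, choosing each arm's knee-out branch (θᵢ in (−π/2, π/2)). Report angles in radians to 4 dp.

θ₁ = 0.0875, θ₂ = 0.6979, θ₃ = 0.0875

φ1=0.0° → target in arm frame (0.0587, -0.1017)
  e−x'=0.0013;  (l²−L²−(e−x')²−y'²−z²)/2L = -0.0310
  γ=atan2(-0.3694,0.0013)=-1.5673;  ψ=arccos(-0.0839)=1.6548;  θ1=γ+ψ≈0.0875
arm 2 (φ=120.0°): x'=-0.1174, y'=0.0000
  A=0.1774, B=-0.3694, C=(l²−L²−A²−y'²−z²)/(2L)=-0.1015
  θ2 = atan2(B,A) + arccos(C/0.4098) = 0.6979
φ3=240.0° → target in arm frame (0.0587, 0.1017)
  A cos θ + B sin θ = C:  0.0013·cos θ + -0.3694·sin θ = -0.0310
  θ3 = atan2(B,A) + arccos(C/0.3694) = 0.0875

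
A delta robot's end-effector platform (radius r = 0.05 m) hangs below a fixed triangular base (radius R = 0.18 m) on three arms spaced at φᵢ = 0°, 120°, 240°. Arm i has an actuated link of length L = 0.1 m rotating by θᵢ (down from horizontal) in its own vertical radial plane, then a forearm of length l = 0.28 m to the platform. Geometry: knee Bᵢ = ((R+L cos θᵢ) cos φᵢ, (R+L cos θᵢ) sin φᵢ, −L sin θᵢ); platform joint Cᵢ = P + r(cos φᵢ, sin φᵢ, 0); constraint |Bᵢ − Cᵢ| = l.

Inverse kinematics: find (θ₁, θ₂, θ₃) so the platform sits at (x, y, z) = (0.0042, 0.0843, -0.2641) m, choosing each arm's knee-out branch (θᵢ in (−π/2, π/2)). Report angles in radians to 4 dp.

θ₁ = 0.8725, θ₂ = 0.3487, θ₃ = 1.3964

rotate P by −φ1: (0.0042, 0.0843, -0.2641)
  A=0.1258, B=-0.2641, C=(l²−L²−A²−y'²−z²)/(2L)=-0.1214
  θ1 = atan2(B,A) + arccos(C/0.2925) = 0.8725
rotate P by −φ2: (0.0709, -0.0458, -0.2641)
  A cos θ + B sin θ = C:  0.0591·cos θ + -0.2641·sin θ = -0.0347
  γ=atan2(-0.2641,0.0591)=-1.3507;  ψ=arccos(-0.1282)=1.6993;  θ2=γ+ψ≈0.3487
rotate P by −φ3: (-0.0751, -0.0385, -0.2641)
  A=0.2051, B=-0.2641, C=(l²−L²−A²−y'²−z²)/(2L)=-0.2245
  γ=atan2(-0.2641,0.2051)=-0.9105;  ψ=arccos(-0.6714)=2.3069;  θ3=γ+ψ≈1.3964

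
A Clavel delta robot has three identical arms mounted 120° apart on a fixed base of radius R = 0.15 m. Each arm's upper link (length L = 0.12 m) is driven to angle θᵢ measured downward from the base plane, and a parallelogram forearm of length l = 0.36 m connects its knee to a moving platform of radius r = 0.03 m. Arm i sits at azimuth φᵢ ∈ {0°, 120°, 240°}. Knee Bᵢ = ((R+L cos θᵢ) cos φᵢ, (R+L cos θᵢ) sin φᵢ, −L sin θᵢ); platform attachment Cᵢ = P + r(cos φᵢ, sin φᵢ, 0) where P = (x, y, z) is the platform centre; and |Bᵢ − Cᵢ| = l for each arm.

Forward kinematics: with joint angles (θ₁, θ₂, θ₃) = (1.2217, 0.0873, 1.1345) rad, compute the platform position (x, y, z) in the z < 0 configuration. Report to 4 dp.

(-0.0789, 0.1140, -0.3557)

centre 1 = (0.1610·cos0.0°, 0.1610·sin0.0°, -0.1128) = (0.1610, 0.0000, -0.1128)
arm 2 at φ=120.0°: (R−r)+L cos θ2 = 0.2395;  centre 2 = (-0.1198, 0.2075, -0.0105)
arm 3 at φ=240.0°: (R−r)+L cos θ3 = 0.1707;  centre 3 = (-0.0854, -0.1478, -0.1088)
subtract pairs → two planes through P
[-0.5616 0.4149 0.2046]·P = 0.0188;  [-0.4928 -0.2957 0.0080]·P = 0.0023
det = 0.3705;  x = -0.0176+0.1722z,  y = 0.0215+-0.2600z
quadratic in z: (1.0973)z²+(0.1528)z+(-0.0845)=0, √Δ=0.6278 → z ∈ {-0.3557, 0.2165}; z = -0.3557 (taking z<0)
x = -0.0789, y = 0.1140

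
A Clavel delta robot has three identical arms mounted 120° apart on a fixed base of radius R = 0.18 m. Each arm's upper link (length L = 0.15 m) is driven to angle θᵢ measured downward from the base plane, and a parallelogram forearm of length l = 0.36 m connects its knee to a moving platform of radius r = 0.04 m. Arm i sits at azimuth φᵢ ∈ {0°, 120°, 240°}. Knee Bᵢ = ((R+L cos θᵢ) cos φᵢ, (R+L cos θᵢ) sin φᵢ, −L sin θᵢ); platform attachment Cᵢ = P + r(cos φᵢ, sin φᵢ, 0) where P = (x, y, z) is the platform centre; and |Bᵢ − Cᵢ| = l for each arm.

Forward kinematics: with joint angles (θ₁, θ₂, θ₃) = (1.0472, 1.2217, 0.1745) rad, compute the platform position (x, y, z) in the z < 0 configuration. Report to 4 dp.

(-0.0431, -0.1240, -0.3482)

φ1=0.0°: virtual centre (0.2150, 0.0000, -0.1299), radius l
O2 = (0.1913·cos120.0°, 0.1913·sin120.0°, -0.1410) = (-0.0957, 0.1657, -0.1410)
arm 3 at φ=240.0°: ρ3 = 0.2877;  O3 = (-0.1439, -0.2492, -0.0260)
|O₂|²−|O₁|² = -0.0066;  |O₃|²−|O₁|² = 0.0204
[-0.6213 0.3314 -0.0221]·P = -0.0066;  [-0.7177 -0.4983 0.2077]·P = 0.0204
Cramer: x(z) = -0.0063+0.1056z;  y(z) = -0.0318+0.2647z
quadratic in z: (1.0812)z²+(0.1962)z+(-0.0627)=0, √Δ=0.5567 → z ∈ {-0.3482, 0.1667}; z = -0.3482 (taking z<0)
x = -0.0431, y = -0.1240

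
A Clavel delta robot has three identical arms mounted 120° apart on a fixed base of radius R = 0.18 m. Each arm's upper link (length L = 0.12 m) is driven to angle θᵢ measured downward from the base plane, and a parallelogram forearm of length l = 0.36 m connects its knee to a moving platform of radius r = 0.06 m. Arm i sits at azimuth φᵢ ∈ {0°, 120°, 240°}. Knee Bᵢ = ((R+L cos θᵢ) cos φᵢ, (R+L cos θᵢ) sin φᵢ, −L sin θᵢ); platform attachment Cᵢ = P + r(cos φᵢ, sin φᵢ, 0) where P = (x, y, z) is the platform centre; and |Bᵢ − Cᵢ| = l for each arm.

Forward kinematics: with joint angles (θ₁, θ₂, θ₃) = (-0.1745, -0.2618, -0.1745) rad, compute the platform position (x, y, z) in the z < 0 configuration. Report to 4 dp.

(-0.0032, 0.0055, -0.2462)

φ1=0.0°: virtual centre (0.2382, 0.0000, 0.0208), radius l
arm 2 at φ=120.0°: e+L cos θ2 = 0.2359;  centre 2 = (-0.1180, 0.2043, 0.0311)
φ3=240.0°: virtual centre (-0.1191, -0.2063, 0.0208), radius l
|centre ₂|²−|centre ₁|² = -0.0005;  |centre ₃|²−|centre ₁|² = 0.0000
plane₁₂: -0.7123x+0.4086y+0.0204z = -0.0005
det = 0.5858;  x = 0.0004+0.0144z,  y = -0.0007+-0.0249z
into |P−centre ₁|² = l²: 1.0008z² + -0.0485z + -0.0726 = 0;  Δ = 0.2931;  z = -0.2462 or 0.2947 → z<0 root = -0.2462
x = -0.0032, y = 0.0055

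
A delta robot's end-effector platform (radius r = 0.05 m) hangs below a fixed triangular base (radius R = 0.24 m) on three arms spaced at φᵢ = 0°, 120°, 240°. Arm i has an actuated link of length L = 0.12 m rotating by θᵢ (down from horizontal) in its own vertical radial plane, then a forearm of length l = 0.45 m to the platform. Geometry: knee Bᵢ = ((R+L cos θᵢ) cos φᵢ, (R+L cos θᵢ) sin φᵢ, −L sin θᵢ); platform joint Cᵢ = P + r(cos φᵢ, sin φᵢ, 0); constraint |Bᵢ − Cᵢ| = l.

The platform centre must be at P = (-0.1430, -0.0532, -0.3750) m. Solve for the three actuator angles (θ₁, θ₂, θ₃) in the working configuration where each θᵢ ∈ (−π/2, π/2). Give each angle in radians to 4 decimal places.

rotate P by −φ1: (-0.1430, -0.0532, -0.3750)
  e−x'=0.3330;  (l²−L²−(e−x')²−y'²−z²)/2L = -0.2760
  θ1 = atan2(B,A) + arccos(C/0.5015) = 1.3090
rotate P by −φ2: (0.0254, 0.1504, -0.3750)
  e−x'=0.1646;  (l²−L²−(e−x')²−y'²−z²)/2L = -0.0093
  θ2 = atan2(B,A) + arccos(C/0.4095) = 0.4364
φ3=240.0° → target in arm frame (0.1176, -0.0972)
  A=0.0724, B=-0.3750, C=(l²−L²−A²−y'²−z²)/(2L)=0.1366
  θ3 = atan2(B,A) + arccos(C/0.3819) = -0.1748

θ₁ = 1.3090, θ₂ = 0.4364, θ₃ = -0.1748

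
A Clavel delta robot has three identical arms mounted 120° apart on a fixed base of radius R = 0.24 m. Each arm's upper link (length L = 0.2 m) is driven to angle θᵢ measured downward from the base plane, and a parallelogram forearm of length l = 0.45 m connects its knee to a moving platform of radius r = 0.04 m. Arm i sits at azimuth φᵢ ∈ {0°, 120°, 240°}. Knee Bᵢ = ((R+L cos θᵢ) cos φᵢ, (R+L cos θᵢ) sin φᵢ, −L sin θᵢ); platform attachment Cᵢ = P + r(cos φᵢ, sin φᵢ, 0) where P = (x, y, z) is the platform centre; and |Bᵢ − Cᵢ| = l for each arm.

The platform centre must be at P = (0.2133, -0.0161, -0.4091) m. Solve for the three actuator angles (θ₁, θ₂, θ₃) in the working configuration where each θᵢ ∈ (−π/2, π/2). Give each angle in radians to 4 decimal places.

arm 1 (φ=0.0°): x'=0.2133, y'=-0.0161
  A=-0.0133, B=-0.4091, C=(l²−L²−A²−y'²−z²)/(2L)=-0.0132
  √(A²+B²)=0.4093;  θ1 = -1.6033+1.6032 ≈ -0.0001
φ2=120.0° → target in arm frame (-0.1206, -0.1767)
  A=0.3206, B=-0.4091, C=(l²−L²−A²−y'²−z²)/(2L)=-0.3471
  θ2 = atan2(B,A) + arccos(C/0.5198) = 1.3961
rotate P by −φ3: (-0.0927, 0.1928, -0.4091)
  A=0.2927, B=-0.4091, C=(l²−L²−A²−y'²−z²)/(2L)=-0.3193
  θ3 = atan2(B,A) + arccos(C/0.5030) = 1.3086

θ₁ = -0.0001, θ₂ = 1.3961, θ₃ = 1.3086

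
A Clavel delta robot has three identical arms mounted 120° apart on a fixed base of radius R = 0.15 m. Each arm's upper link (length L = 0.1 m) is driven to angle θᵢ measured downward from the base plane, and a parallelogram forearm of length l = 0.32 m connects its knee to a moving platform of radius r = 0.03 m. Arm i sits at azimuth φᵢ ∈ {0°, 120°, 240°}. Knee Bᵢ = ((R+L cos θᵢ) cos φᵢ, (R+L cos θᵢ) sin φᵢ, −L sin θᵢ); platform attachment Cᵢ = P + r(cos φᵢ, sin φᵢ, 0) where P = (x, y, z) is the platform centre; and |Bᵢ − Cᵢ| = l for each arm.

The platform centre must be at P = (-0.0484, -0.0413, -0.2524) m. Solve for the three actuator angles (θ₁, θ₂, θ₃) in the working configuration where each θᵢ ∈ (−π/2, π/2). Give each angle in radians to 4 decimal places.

φ1=0.0° → target in arm frame (-0.0484, -0.0413)
  e−x'=0.1684;  (l²−L²−(e−x')²−y'²−z²)/2L = -0.0069
  θ1 = atan2(B,A) + arccos(C/0.3034) = 0.6109
arm 2 (φ=120.0°): x'=-0.0116, y'=0.0626
  e−x'=0.1316;  (l²−L²−(e−x')²−y'²−z²)/2L = 0.0373
  √(A²+B²)=0.2846;  θ2 = -1.0903+1.4392 ≈ 0.3489
φ3=240.0° → target in arm frame (0.0600, -0.0213)
  e−x'=0.0600;  (l²−L²−(e−x')²−y'²−z²)/2L = 0.1232
  γ=atan2(-0.2524,0.0600)=-1.3373;  ψ=arccos(0.4748)=1.0760;  θ3=γ+ψ≈-0.2613

θ₁ = 0.6109, θ₂ = 0.3489, θ₃ = -0.2613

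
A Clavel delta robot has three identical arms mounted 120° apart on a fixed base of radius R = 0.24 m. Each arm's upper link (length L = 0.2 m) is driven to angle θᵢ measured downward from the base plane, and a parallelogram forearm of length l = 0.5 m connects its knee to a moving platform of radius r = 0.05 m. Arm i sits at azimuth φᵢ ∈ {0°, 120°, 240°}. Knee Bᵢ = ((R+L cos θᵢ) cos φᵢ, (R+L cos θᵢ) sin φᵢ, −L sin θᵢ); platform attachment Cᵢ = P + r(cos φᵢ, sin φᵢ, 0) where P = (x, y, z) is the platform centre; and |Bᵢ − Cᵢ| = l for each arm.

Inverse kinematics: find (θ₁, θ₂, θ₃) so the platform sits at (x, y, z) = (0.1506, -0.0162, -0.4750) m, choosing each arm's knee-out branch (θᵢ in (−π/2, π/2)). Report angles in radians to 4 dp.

φ1=0.0° → target in arm frame (0.1506, -0.0162)
  e−x'=0.0394;  (l²−L²−(e−x')²−y'²−z²)/2L = -0.0436
  γ=atan2(-0.4750,0.0394)=-1.4880;  ψ=arccos(-0.0915)=1.6624;  θ1=γ+ψ≈0.1744
arm 2 (φ=120.0°): x'=-0.0893, y'=-0.1223
  A=0.2793, B=-0.4750, C=(l²−L²−A²−y'²−z²)/(2L)=-0.2715
  γ=atan2(-0.4750,0.2793)=-1.0392;  ψ=arccos(-0.4928)=2.0861;  θ2=γ+ψ≈1.0469
rotate P by −φ3: (-0.0613, 0.1385, -0.4750)
  A cos θ + B sin θ = C:  0.2513·cos θ + -0.4750·sin θ = -0.2449
  √(A²+B²)=0.5374;  θ3 = -1.0842+2.0440 ≈ 0.9597

θ₁ = 0.1744, θ₂ = 1.0469, θ₃ = 0.9597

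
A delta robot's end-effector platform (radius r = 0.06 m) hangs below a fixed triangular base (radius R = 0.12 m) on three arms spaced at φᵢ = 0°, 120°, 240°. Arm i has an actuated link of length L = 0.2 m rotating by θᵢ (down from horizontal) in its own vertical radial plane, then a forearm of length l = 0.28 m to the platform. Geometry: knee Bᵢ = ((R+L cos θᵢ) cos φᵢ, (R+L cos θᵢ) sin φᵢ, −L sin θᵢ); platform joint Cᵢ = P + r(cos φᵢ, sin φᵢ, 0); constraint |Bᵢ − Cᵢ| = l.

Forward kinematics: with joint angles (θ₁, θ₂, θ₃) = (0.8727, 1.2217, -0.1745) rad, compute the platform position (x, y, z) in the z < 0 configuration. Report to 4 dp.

arm 1 at φ=0.0°: ρ1 = 0.1886;  O1 = (0.1886, 0.0000, -0.1532)
O2 = (0.1284·cos120.0°, 0.1284·sin120.0°, -0.1879) = (-0.0642, 0.1112, -0.1879)
φ3=240.0°: virtual centre (-0.1285, -0.2225, 0.0347), radius l
eliminate P² terms by subtracting sphere 1 from 2 and 3
plane₁₂: -0.5055x+0.2224y+-0.0694z = -0.0072
det = 0.3660;  x = 0.0038+0.1440z,  y = -0.0238+0.6394z
quadratic in z: (1.4296)z²+(0.2227)z+(-0.0202)=0, √Δ=0.4065 → z ∈ {-0.2201, 0.0643}; z = -0.2201 (taking z<0)
x = -0.0279, y = -0.1646

(-0.0279, -0.1646, -0.2201)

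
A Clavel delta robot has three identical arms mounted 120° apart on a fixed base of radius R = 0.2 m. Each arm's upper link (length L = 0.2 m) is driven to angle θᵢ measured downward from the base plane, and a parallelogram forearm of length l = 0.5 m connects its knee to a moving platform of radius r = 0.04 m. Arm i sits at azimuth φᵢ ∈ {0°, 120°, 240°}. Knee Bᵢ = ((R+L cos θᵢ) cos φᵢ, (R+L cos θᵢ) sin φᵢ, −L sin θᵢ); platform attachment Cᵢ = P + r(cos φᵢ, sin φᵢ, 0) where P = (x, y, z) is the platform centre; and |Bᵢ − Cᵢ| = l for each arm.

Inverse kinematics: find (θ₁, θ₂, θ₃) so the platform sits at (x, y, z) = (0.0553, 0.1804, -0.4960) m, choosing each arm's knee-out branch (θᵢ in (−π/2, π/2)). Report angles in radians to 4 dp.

rotate P by −φ1: (0.0553, 0.1804, -0.4960)
  e−x'=0.1047;  (l²−L²−(e−x')²−y'²−z²)/2L = -0.1988
  γ=atan2(-0.4960,0.1047)=-1.3628;  ψ=arccos(-0.3922)=1.9738;  θ1=γ+ψ≈0.6110
rotate P by −φ2: (0.1286, -0.1381, -0.4960)
  A=0.0314, B=-0.4960, C=(l²−L²−A²−y'²−z²)/(2L)=-0.1402
  γ=atan2(-0.4960,0.0314)=-1.5075;  ψ=arccos(-0.2821)=1.8567;  θ2=γ+ψ≈0.3492
arm 3 (φ=240.0°): x'=-0.1839, y'=-0.0423
  A=0.3439, B=-0.4960, C=(l²−L²−A²−y'²−z²)/(2L)=-0.3902
  θ3 = atan2(B,A) + arccos(C/0.6035) = 1.3091

θ₁ = 0.6110, θ₂ = 0.3492, θ₃ = 1.3091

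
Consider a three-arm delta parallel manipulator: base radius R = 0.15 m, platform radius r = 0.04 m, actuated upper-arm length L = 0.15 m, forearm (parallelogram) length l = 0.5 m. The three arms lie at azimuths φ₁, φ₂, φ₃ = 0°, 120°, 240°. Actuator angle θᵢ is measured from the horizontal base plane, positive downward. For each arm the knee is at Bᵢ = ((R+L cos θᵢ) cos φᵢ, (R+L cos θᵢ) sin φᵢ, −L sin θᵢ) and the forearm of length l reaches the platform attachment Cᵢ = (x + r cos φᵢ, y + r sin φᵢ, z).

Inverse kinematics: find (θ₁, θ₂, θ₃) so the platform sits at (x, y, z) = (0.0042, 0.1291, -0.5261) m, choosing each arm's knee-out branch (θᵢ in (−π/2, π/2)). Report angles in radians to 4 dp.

θ₁ = 0.6982, θ₂ = 0.3493, θ₃ = 1.0474

φ1=0.0° → target in arm frame (0.0042, 0.1291)
  A=0.1058, B=-0.5261, C=(l²−L²−A²−y'²−z²)/(2L)=-0.2571
  θ1 = atan2(B,A) + arccos(C/0.5366) = 0.6982
φ2=120.0° → target in arm frame (0.1097, -0.0682)
  e−x'=0.0003;  (l²−L²−(e−x')²−y'²−z²)/2L = -0.1798
  √(A²+B²)=0.5261;  θ2 = -1.5702+1.9195 ≈ 0.3493
arm 3 (φ=240.0°): x'=-0.1139, y'=-0.0609
  A cos θ + B sin θ = C:  0.2239·cos θ + -0.5261·sin θ = -0.3437
  γ=atan2(-0.5261,0.2239)=-1.1684;  ψ=arccos(-0.6012)=2.2158;  θ3=γ+ψ≈1.0474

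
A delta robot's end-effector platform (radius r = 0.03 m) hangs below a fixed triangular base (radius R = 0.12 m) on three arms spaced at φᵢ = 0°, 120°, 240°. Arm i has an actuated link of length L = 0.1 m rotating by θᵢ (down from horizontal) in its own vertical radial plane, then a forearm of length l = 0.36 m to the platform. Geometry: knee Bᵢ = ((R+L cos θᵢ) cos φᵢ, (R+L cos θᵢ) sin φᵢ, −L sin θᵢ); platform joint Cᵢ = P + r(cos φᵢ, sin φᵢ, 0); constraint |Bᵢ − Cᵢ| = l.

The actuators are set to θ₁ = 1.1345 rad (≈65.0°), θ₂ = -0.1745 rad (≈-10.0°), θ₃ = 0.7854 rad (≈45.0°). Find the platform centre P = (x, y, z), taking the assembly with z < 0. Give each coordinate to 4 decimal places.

(-0.1100, 0.1013, -0.3369)

φ1=0.0°: virtual centre (0.1323, 0.0000, -0.0906), radius l
O2 = (0.1885·cos120.0°, 0.1885·sin120.0°, 0.0174) = (-0.0942, 0.1632, 0.0174)
φ3=240.0°: virtual centre (-0.0804, -0.1392, -0.0707), radius l
subtract pairs → two planes through P
[-0.4530 0.3265 0.2160]·P = 0.0101;  [-0.4252 -0.2784 0.0398]·P = 0.0051
Cramer: x(z) = -0.0169+0.2760z;  y(z) = 0.0075-0.2786z
into |P−O₁|² = l²: 1.1538z² + 0.0947z + -0.0991 = 0;  Δ = 0.4662;  z = -0.3369 or 0.2548 → z<0 root = -0.3369
x = -0.1100, y = 0.1013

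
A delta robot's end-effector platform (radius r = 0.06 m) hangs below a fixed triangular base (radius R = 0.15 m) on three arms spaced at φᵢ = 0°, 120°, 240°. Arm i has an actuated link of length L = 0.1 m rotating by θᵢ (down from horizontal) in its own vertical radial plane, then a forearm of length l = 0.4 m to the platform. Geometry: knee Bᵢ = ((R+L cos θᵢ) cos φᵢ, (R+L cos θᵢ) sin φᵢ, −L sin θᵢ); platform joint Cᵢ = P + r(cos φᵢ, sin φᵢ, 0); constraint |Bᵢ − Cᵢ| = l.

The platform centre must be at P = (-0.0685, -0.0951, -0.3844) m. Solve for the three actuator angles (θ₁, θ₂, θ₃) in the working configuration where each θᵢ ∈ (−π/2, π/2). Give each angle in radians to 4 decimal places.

φ1=0.0° → target in arm frame (-0.0685, -0.0951)
  e−x'=0.1585;  (l²−L²−(e−x')²−y'²−z²)/2L = -0.1596
  θ1 = atan2(B,A) + arccos(C/0.4158) = 0.7852
φ2=120.0° → target in arm frame (-0.0481, 0.1069)
  A cos θ + B sin θ = C:  0.1381·cos θ + -0.3844·sin θ = -0.1413
  √(A²+B²)=0.4085;  θ2 = -1.2259+1.9240 ≈ 0.6981
φ3=240.0° → target in arm frame (0.1166, -0.0118)
  A=-0.0266, B=-0.3844, C=(l²−L²−A²−y'²−z²)/(2L)=0.0070
  γ=atan2(-0.3844,-0.0266)=-1.6399;  ψ=arccos(0.0180)=1.5528;  θ3=γ+ψ≈-0.0871

θ₁ = 0.7852, θ₂ = 0.6981, θ₃ = -0.0871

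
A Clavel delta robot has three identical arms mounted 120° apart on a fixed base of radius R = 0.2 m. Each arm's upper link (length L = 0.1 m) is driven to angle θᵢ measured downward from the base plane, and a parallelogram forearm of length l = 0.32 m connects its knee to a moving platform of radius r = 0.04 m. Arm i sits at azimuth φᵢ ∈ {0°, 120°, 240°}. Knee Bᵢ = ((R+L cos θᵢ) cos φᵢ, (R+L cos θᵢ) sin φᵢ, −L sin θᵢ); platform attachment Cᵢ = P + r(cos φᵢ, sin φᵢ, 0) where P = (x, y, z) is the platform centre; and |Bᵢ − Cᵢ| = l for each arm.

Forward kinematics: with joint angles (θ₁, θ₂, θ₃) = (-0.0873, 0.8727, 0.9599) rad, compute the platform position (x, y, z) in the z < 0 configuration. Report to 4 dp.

S1 = (0.2596·cos0.0°, 0.2596·sin0.0°, 0.0087) = (0.2596, 0.0000, 0.0087)
arm 2 at φ=120.0°: e+L cos θ2 = 0.2243;  S2 = (-0.1121, 0.1942, -0.0766)
S3 = (0.2174·cos240.0°, 0.2174·sin240.0°, -0.0819) = (-0.1087, -0.1882, -0.0819)
|S₂|²−|S₁|² = -0.0113;  |S₃|²−|S₁|² = -0.0135
linear system: -0.7435x+0.3885y = -0.0113−-0.1707z; -0.7366x+-0.3765y = -0.0135−-0.1813z
Cramer: x(z) = 0.0168-0.2379z;  y(z) = 0.0030-0.0160z
quadratic in z: (1.0568)z²+(0.0980)z+(-0.0434)=0, √Δ=0.4392 → z ∈ {-0.2541, 0.1614}; z = -0.2541 (taking z<0)
x = 0.0773, y = 0.0071

(0.0773, 0.0071, -0.2541)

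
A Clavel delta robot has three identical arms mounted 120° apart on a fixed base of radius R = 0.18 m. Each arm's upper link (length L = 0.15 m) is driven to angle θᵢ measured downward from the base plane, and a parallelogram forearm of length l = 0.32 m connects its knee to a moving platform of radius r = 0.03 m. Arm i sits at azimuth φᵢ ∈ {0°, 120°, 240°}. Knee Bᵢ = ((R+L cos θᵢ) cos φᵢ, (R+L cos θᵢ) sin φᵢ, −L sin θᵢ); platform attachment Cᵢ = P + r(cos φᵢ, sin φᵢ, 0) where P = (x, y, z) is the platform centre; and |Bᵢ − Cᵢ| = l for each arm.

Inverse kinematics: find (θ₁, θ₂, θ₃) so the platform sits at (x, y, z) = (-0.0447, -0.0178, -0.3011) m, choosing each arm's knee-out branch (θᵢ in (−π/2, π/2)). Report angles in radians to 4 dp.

θ₁ = 1.0468, θ₂ = 0.7851, θ₃ = 0.6110

rotate P by −φ1: (-0.0447, -0.0178, -0.3011)
  A=0.1947, B=-0.3011, C=(l²−L²−A²−y'²−z²)/(2L)=-0.1633
  γ=atan2(-0.3011,0.1947)=-0.9968;  ψ=arccos(-0.4554)=2.0436;  θ1=γ+ψ≈1.0468
arm 2 (φ=120.0°): x'=0.0069, y'=0.0476
  A=0.1431, B=-0.3011, C=(l²−L²−A²−y'²−z²)/(2L)=-0.1117
  θ2 = atan2(B,A) + arccos(C/0.3334) = 0.7851
arm 3 (φ=240.0°): x'=0.0378, y'=-0.0298
  e−x'=0.1122;  (l²−L²−(e−x')²−y'²−z²)/2L = -0.0808
  √(A²+B²)=0.3213;  θ3 = -1.2140+1.8250 ≈ 0.6110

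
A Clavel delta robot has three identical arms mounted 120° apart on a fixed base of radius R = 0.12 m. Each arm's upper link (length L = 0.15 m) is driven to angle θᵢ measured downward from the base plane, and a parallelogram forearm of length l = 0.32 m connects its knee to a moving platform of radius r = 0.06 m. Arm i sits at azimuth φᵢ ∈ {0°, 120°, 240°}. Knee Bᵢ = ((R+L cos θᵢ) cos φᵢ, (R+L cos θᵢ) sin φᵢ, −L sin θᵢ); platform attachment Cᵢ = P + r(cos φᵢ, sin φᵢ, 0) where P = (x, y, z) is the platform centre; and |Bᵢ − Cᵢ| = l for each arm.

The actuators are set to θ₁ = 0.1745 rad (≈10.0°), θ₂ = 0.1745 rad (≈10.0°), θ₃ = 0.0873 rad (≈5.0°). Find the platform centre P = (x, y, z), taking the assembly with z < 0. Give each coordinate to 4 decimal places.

(-0.0056, -0.0098, -0.2643)

φ1=0.0°: virtual centre (0.2077, 0.0000, -0.0260), radius l
φ2=120.0°: virtual centre (-0.1039, 0.1799, -0.0260), radius l
O3 = (0.2094·cos240.0°, 0.2094·sin240.0°, -0.0131) = (-0.1047, -0.1814, -0.0131)
subtract pairs → two planes through P
linear system: -0.6232x+0.3598y = 0.0000−0.0000z; -0.6249x+-0.3627y = 0.0002−0.0259z
Cramer: x(z) = -0.0002+0.0207z;  y(z) = -0.0003+0.0358z
sphere 1 gives Az²+Bz+C=0 with A=1.0017, B=0.0435, C=-0.0585;  B²−4AC=0.2363;  roots -0.2643, 0.2209;  negative root z = -0.2643
x = -0.0056, y = -0.0098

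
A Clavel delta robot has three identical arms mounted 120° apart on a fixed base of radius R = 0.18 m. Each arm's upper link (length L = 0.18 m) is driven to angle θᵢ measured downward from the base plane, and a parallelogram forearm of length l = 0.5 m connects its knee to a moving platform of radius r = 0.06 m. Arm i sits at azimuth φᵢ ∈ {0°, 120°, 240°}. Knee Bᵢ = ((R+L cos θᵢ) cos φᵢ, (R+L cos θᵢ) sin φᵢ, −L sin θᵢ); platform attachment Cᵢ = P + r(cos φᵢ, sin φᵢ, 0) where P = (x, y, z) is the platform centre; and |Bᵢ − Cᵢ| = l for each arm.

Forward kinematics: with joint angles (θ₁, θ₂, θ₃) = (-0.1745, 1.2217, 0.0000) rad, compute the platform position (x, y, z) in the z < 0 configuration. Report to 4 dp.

(0.1525, -0.2162, -0.3957)

O1 = (0.2973·cos0.0°, 0.2973·sin0.0°, 0.0313) = (0.2973, 0.0000, 0.0313)
arm 2 at φ=120.0°: (R−r)+L cos θ2 = 0.1816;  O2 = (-0.0908, 0.1572, -0.1691)
arm 3 at φ=240.0°: (R−r)+L cos θ3 = 0.3000;  O3 = (-0.1500, -0.2598, 0.0000)
|O₂|²−|O₁|² = -0.0278;  |O₃|²−|O₁|² = 0.0007
[-0.7761 0.3145 -0.4008]·P = -0.0278;  [-0.8945 -0.5196 -0.0625]·P = 0.0007
Cramer: x(z) = 0.0208-0.3329z;  y(z) = -0.0370+0.4528z
sphere 1 gives Az²+Bz+C=0 with A=1.3159, B=0.0881, C=-0.1712;  B²−4AC=0.9089;  roots -0.3957, 0.3288;  negative root z = -0.3957
x = 0.1525, y = -0.2162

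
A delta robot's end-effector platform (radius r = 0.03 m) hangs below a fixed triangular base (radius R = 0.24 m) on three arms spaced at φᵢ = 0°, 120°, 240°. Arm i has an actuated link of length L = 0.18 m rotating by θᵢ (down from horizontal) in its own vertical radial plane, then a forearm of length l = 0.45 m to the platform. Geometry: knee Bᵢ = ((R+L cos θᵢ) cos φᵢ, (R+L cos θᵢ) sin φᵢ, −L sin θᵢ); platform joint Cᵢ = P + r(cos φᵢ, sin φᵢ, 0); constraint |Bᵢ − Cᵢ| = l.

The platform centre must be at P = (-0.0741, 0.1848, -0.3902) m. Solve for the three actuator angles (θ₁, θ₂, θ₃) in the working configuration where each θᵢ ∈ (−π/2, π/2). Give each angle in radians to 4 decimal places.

θ₁ = 1.2217, θ₂ = -0.0873, θ₃ = 1.3965

arm 1 (φ=0.0°): x'=-0.0741, y'=0.1848
  e−x'=0.2841;  (l²−L²−(e−x')²−y'²−z²)/2L = -0.2695
  θ1 = atan2(B,A) + arccos(C/0.4827) = 1.2217
φ2=120.0° → target in arm frame (0.1971, -0.0282)
  e−x'=0.0129;  (l²−L²−(e−x')²−y'²−z²)/2L = 0.0469
  θ2 = atan2(B,A) + arccos(C/0.3904) = -0.0873
rotate P by −φ3: (-0.1230, -0.1566, -0.3902)
  e−x'=0.3330;  (l²−L²−(e−x')²−y'²−z²)/2L = -0.3265
  γ=atan2(-0.3902,0.3330)=-0.8643;  ψ=arccos(-0.6366)=2.2608;  θ3=γ+ψ≈1.3965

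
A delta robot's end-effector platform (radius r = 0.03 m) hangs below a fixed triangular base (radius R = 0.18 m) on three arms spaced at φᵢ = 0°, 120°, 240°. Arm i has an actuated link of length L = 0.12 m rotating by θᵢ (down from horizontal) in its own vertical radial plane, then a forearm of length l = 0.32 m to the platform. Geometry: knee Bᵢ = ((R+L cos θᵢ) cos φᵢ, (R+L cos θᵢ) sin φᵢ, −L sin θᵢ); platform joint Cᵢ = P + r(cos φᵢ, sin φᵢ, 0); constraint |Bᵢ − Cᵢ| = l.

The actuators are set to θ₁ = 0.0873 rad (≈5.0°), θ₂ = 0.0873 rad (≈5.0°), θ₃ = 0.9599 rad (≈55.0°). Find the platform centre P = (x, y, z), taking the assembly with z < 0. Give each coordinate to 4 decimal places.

(0.0383, 0.0663, -0.2215)

arm 1 at φ=0.0°: (R−r)+L cos θ1 = 0.2695;  O1 = (0.2695, 0.0000, -0.0105)
O2 = (0.2695·cos120.0°, 0.2695·sin120.0°, -0.0105) = (-0.1348, 0.2334, -0.0105)
O3 = (0.2188·cos240.0°, 0.2188·sin240.0°, -0.0983) = (-0.1094, -0.1895, -0.0983)
subtract pairs → two planes through P
plane₁₂: -0.8086x+0.4669y+0.0000z = 0.0000
det = 0.6603;  x = 0.0108+-0.1242z,  y = 0.0186+-0.2151z
sphere 1 gives Az²+Bz+C=0 with A=1.0617, B=0.0772, C=-0.0350;  B²−4AC=0.1545;  roots -0.2215, 0.1487;  negative root z = -0.2215
x = 0.0383, y = 0.0663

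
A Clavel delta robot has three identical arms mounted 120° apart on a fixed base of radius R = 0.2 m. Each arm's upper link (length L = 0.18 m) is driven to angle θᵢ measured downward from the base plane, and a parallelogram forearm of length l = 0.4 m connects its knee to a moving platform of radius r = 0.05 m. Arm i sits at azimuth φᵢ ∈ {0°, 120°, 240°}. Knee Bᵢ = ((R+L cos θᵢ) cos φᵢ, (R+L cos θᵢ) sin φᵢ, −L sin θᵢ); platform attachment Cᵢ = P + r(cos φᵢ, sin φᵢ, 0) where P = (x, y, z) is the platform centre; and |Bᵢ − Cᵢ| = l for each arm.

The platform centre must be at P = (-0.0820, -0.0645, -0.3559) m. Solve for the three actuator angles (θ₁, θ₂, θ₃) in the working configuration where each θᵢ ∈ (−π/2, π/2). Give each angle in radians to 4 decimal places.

θ₁ = 0.9599, θ₂ = 0.6982, θ₃ = 0.1744

rotate P by −φ1: (-0.0820, -0.0645, -0.3559)
  A=0.2320, B=-0.3559, C=(l²−L²−A²−y'²−z²)/(2L)=-0.1585
  γ=atan2(-0.3559,0.2320)=-0.9931;  ψ=arccos(-0.3730)=1.9530;  θ1=γ+ψ≈0.9599
φ2=120.0° → target in arm frame (-0.0149, 0.1033)
  e−x'=0.1649;  (l²−L²−(e−x')²−y'²−z²)/2L = -0.1025
  √(A²+B²)=0.3922;  θ2 = -1.1370+1.8352 ≈ 0.6982
rotate P by −φ3: (0.0969, -0.0388, -0.3559)
  e−x'=0.0531;  (l²−L²−(e−x')²−y'²−z²)/2L = -0.0094
  √(A²+B²)=0.3598;  θ3 = -1.4226+1.5970 ≈ 0.1744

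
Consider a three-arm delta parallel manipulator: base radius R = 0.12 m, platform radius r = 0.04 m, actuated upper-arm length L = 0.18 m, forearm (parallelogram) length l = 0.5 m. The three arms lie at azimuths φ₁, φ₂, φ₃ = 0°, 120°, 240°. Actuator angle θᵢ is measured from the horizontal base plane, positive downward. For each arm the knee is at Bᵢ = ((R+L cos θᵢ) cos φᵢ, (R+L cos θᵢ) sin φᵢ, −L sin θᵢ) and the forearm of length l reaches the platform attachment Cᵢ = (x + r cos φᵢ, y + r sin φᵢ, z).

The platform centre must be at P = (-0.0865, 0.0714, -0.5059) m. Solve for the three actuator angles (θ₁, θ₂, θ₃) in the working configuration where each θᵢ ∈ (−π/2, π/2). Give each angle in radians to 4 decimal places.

rotate P by −φ1: (-0.0865, 0.0714, -0.5059)
  e−x'=0.1665;  (l²−L²−(e−x')²−y'²−z²)/2L = -0.1977
  √(A²+B²)=0.5326;  θ1 = -1.2528+1.9510 ≈ 0.6982
φ2=120.0° → target in arm frame (0.1051, 0.0392)
  A=-0.0251, B=-0.5059, C=(l²−L²−A²−y'²−z²)/(2L)=-0.1125
  √(A²+B²)=0.5065;  θ2 = -1.6203+1.7948 ≈ 0.1744
rotate P by −φ3: (-0.0186, -0.1106, -0.5059)
  A cos θ + B sin θ = C:  0.0986·cos θ + -0.5059·sin θ = -0.1675
  γ=atan2(-0.5059,0.0986)=-1.3783;  ψ=arccos(-0.3249)=1.9017;  θ3=γ+ψ≈0.5234

θ₁ = 0.6982, θ₂ = 0.1744, θ₃ = 0.5234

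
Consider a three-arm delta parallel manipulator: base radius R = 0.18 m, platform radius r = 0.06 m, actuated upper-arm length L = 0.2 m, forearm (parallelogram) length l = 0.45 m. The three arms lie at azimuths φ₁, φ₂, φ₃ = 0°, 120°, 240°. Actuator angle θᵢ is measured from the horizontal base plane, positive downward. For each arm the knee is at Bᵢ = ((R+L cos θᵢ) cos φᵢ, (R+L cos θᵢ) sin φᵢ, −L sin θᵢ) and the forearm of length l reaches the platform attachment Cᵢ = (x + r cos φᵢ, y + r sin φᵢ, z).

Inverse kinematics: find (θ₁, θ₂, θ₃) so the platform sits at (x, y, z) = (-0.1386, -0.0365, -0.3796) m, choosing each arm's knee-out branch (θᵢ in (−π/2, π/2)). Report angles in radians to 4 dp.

θ₁ = 0.8725, θ₂ = 0.2618, θ₃ = -0.0003

rotate P by −φ1: (-0.1386, -0.0365, -0.3796)
  e−x'=0.2586;  (l²−L²−(e−x')²−y'²−z²)/2L = -0.1245
  γ=atan2(-0.3796,0.2586)=-0.9728;  ψ=arccos(-0.2711)=1.8453;  θ1=γ+ψ≈0.8725
arm 2 (φ=120.0°): x'=0.0377, y'=0.1383
  e−x'=0.0823;  (l²−L²−(e−x')²−y'²−z²)/2L = -0.0187
  √(A²+B²)=0.3884;  θ2 = -1.3573+1.6190 ≈ 0.2618
rotate P by −φ3: (0.1009, -0.1018, -0.3796)
  A=0.0191, B=-0.3796, C=(l²−L²−A²−y'²−z²)/(2L)=0.0192
  γ=atan2(-0.3796,0.0191)=-1.5205;  ψ=arccos(0.0505)=1.5203;  θ3=γ+ψ≈-0.0003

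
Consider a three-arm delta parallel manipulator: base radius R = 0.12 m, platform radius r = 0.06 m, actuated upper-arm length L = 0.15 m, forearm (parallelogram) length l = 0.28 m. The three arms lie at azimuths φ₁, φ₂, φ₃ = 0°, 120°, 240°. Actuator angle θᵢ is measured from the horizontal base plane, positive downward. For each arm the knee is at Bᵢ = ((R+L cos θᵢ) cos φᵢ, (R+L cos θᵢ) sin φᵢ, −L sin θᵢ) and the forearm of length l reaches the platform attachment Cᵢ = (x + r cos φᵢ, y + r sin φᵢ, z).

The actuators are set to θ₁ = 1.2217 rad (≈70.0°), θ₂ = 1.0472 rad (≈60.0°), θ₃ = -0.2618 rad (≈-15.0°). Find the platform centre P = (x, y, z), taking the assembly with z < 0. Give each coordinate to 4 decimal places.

O1 = (0.1113·cos0.0°, 0.1113·sin0.0°, -0.1410) = (0.1113, 0.0000, -0.1410)
arm 2 at φ=120.0°: e+L cos θ2 = 0.1350;  O2 = (-0.0675, 0.1169, -0.1299)
φ3=240.0°: virtual centre (-0.1024, -0.1774, 0.0388), radius l
|O₂|²−|O₁|² = 0.0028;  |O₃|²−|O₁|² = 0.0112
[-0.3576 0.2338 0.0221]·P = 0.0028;  [-0.4275 -0.3549 0.3596]·P = 0.0112
det = 0.2269;  x = -0.0160+0.4051z,  y = -0.0123+0.5251z
sphere 1 gives Az²+Bz+C=0 with A=1.4399, B=0.1658, C=-0.0422;  B²−4AC=0.2703;  roots -0.2381, 0.1230;  negative root z = -0.2381
x = -0.1125, y = -0.1374

(-0.1125, -0.1374, -0.2381)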